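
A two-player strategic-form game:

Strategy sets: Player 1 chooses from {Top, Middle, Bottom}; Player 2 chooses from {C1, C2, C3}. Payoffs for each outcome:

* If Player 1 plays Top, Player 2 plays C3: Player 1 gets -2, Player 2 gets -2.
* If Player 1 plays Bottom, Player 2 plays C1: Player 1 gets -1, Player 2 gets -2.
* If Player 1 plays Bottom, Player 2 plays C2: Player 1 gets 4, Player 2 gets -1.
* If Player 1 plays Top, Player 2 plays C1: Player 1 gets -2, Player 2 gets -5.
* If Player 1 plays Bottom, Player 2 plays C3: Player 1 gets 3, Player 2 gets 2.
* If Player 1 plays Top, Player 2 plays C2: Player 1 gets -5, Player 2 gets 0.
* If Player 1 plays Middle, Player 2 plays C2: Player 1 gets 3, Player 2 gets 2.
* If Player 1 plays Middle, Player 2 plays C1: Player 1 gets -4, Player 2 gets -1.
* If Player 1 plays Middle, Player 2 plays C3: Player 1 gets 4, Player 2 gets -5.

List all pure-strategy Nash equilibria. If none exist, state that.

This game has no pure Nash equilibrium.

(Top, C1): Player 1 can switch to Bottom (-2 → -1). Not NE.
(Top, C2): Player 1 can switch to Middle (-5 → 3). Not NE.
(Top, C3): Player 1 can switch to Middle (-2 → 4). Not NE.
(Middle, C1): Player 1 can switch to Top (-4 → -2). Not NE.
(Middle, C2): Player 1 can switch to Bottom (3 → 4). Not NE.
(Middle, C3): Player 2 can switch to C1 (-5 → -1). Not NE.
(Bottom, C1): Player 2 can switch to C2 (-2 → -1). Not NE.
(Bottom, C2): Player 2 can switch to C3 (-1 → 2). Not NE.
(The remaining 1 profile has a profitable deviation by the same check.)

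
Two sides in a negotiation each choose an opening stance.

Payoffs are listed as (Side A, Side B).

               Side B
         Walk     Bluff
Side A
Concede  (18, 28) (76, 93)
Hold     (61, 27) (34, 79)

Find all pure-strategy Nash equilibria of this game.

Pure NE: (Concede, Bluff)

(Concede, Walk): Side A can switch to Hold (18 → 61). Not NE.
(Concede, Bluff): Side A gets 76, best alternative 34; Side B gets 93, best alternative 28. No profitable deviation — NE.
(Hold, Walk): Side B can switch to Bluff (27 → 79). Not NE.
(Hold, Bluff): Side A can switch to Concede (34 → 76). Not NE.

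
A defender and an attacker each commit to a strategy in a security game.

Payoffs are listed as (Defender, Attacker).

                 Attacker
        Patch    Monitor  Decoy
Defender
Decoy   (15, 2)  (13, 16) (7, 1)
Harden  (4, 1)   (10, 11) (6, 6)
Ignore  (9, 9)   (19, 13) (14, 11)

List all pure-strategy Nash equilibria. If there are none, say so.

(Ignore, Monitor)

(Decoy, Patch): Attacker can switch to Monitor (2 → 16). Not NE.
(Decoy, Monitor): Defender can switch to Ignore (13 → 19). Not NE.
(Decoy, Decoy): Defender can switch to Ignore (7 → 14). Not NE.
(Harden, Patch): Defender can switch to Decoy (4 → 15). Not NE.
(Harden, Monitor): Defender can switch to Decoy (10 → 13). Not NE.
(Harden, Decoy): Defender can switch to Decoy (6 → 7). Not NE.
(Ignore, Patch): Defender can switch to Decoy (9 → 15). Not NE.
(Ignore, Monitor): Defender gets 19, best alternative 13; Attacker gets 13, best alternative 11. No profitable deviation — NE.
(Ignore, Decoy): Attacker can switch to Monitor (11 → 13). Not NE.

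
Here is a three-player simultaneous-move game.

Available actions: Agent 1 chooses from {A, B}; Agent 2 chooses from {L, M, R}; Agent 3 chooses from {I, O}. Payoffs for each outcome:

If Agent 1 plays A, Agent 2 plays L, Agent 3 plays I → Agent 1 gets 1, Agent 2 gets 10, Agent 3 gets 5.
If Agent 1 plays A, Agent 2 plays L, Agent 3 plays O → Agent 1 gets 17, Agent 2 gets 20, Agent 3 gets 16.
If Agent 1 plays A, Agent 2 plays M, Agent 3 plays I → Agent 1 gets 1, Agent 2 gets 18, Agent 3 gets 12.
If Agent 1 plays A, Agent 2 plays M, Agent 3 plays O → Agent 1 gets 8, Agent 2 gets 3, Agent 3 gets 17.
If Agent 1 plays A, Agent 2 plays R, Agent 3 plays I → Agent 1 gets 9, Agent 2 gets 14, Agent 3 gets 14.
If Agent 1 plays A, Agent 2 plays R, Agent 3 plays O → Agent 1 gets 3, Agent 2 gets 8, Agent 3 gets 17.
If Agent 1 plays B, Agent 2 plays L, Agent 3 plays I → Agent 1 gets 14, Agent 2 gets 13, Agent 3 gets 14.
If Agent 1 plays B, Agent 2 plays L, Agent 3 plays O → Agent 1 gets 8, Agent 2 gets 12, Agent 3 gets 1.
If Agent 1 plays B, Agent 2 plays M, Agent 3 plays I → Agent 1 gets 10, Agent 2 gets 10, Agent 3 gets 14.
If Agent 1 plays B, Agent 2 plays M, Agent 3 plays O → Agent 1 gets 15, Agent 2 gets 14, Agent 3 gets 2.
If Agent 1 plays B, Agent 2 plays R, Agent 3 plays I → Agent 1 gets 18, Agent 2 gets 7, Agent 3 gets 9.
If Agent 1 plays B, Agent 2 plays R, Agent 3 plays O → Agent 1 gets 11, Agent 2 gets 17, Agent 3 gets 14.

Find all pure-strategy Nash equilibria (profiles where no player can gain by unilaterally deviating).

Agent 1 against (L, I): payoffs 1, 14 → best response B.
Agent 1 against (L, O): payoffs 17, 8 → best response A.
Agent 1 against (M, I): payoffs 1, 10 → best response B.
Agent 1 against (M, O): payoffs 8, 15 → best response B.
Agent 1 against (R, I): payoffs 9, 18 → best response B.
Agent 1 against (R, O): payoffs 3, 11 → best response B.
Agent 2 against (A, I): payoffs 10, 18, 14 → best response M.
Agent 2 against (A, O): payoffs 20, 3, 8 → best response L.
Agent 2 against (B, I): payoffs 13, 10, 7 → best response L.
Agent 2 against (B, O): payoffs 12, 14, 17 → best response R.
Agent 3 against (A, L): payoffs 5, 16 → best response O.
Agent 3 against (A, M): payoffs 12, 17 → best response O.
Agent 3 against (A, R): payoffs 14, 17 → best response O.
Agent 3 against (B, L): payoffs 14, 1 → best response I.
Agent 3 against (B, M): payoffs 14, 2 → best response I.
Agent 3 against (B, R): payoffs 9, 14 → best response O.
Mutual best responses: (A, L, O); (B, L, I); (B, R, O).

(A, L, O), (B, L, I), (B, R, O)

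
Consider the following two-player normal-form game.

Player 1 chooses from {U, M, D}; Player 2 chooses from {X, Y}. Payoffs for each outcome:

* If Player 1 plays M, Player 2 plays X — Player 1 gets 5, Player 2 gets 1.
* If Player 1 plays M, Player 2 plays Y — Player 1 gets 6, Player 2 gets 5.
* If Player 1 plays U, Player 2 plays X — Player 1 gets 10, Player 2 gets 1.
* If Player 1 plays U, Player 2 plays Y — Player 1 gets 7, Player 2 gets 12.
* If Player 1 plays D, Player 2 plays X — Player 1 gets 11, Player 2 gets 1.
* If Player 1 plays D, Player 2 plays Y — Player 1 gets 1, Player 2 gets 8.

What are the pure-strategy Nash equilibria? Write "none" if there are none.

The unique pure-strategy Nash equilibrium is (U, Y).

Player 1 against X: payoffs 10, 5, 11 → best response D.
Player 1 against Y: payoffs 7, 6, 1 → best response U.
Player 2 against U: payoffs 1, 12 → best response Y.
Player 2 against M: payoffs 1, 5 → best response Y.
Player 2 against D: payoffs 1, 8 → best response Y.
Mutual best responses: (U, Y).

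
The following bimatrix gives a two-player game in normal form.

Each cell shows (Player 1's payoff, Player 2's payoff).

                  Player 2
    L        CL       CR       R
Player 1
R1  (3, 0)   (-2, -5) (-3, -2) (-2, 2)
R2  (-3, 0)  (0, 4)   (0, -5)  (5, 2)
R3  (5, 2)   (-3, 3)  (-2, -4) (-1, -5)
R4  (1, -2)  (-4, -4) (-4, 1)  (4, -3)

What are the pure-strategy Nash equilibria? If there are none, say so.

Player 1 against L: payoffs 3, -3, 5, 1 → best response R3.
Player 1 against CL: payoffs -2, 0, -3, -4 → best response R2.
Player 1 against CR: payoffs -3, 0, -2, -4 → best response R2.
Player 1 against R: payoffs -2, 5, -1, 4 → best response R2.
Player 2 against R1: payoffs 0, -5, -2, 2 → best response R.
Player 2 against R2: payoffs 0, 4, -5, 2 → best response CL.
Player 2 against R3: payoffs 2, 3, -4, -5 → best response CL.
Player 2 against R4: payoffs -2, -4, 1, -3 → best response CR.
Mutual best responses: (R2, CL).

Pure NE: (R2, CL)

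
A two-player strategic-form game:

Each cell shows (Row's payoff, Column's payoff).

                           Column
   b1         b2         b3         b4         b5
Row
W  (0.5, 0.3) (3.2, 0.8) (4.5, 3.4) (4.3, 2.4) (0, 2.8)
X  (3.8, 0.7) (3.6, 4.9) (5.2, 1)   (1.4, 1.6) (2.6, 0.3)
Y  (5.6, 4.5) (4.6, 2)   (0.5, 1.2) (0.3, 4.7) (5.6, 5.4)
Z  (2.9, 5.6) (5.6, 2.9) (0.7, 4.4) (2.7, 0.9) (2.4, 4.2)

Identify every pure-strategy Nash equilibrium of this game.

Row against b1: payoffs 0.5, 3.8, 5.6, 2.9 → best response Y.
Row against b2: payoffs 3.2, 3.6, 4.6, 5.6 → best response Z.
Row against b3: payoffs 4.5, 5.2, 0.5, 0.7 → best response X.
Row against b4: payoffs 4.3, 1.4, 0.3, 2.7 → best response W.
Row against b5: payoffs 0, 2.6, 5.6, 2.4 → best response Y.
Column against W: payoffs 0.3, 0.8, 3.4, 2.4, 2.8 → best response b3.
Column against X: payoffs 0.7, 4.9, 1, 1.6, 0.3 → best response b2.
Column against Y: payoffs 4.5, 2, 1.2, 4.7, 5.4 → best response b5.
Column against Z: payoffs 5.6, 2.9, 4.4, 0.9, 4.2 → best response b1.
Mutual best responses: (Y, b5).

The unique pure-strategy Nash equilibrium is (Y, b5).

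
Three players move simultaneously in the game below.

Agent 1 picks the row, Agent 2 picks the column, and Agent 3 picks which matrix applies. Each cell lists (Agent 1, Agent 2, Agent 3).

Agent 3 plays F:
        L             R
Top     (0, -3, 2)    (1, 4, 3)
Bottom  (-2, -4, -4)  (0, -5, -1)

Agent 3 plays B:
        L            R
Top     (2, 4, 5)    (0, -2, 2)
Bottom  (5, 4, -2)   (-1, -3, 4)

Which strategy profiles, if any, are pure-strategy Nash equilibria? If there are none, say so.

The pure Nash equilibria are (Top, R, F), (Bottom, L, B).

(Top, L, F): Agent 2 can switch to R (-3 → 4). Not NE.
(Top, L, B): Agent 1 can switch to Bottom (2 → 5). Not NE.
(Top, R, F): Agent 1 gets 1, best alternative 0; Agent 2 gets 4, best alternative -3; Agent 3 gets 3, best alternative 2. No profitable deviation — NE.
(Top, R, B): Agent 2 can switch to L (-2 → 4). Not NE.
(Bottom, L, F): Agent 1 can switch to Top (-2 → 0). Not NE.
(Bottom, L, B): Agent 1 gets 5, best alternative 2; Agent 2 gets 4, best alternative -3; Agent 3 gets -2, best alternative -4. No profitable deviation — NE.
(Bottom, R, F): Agent 1 can switch to Top (0 → 1). Not NE.
(Bottom, R, B): Agent 1 can switch to Top (-1 → 0). Not NE.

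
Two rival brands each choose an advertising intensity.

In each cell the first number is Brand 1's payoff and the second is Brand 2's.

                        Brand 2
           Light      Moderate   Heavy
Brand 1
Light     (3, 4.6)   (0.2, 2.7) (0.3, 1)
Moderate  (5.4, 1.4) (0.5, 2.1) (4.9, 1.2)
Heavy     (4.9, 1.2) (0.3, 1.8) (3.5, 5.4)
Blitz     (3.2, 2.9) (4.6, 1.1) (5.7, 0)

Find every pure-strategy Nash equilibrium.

No pure-strategy Nash equilibrium.

Brand 1 against Light: payoffs 3, 5.4, 4.9, 3.2 → best response Moderate.
Brand 1 against Moderate: payoffs 0.2, 0.5, 0.3, 4.6 → best response Blitz.
Brand 1 against Heavy: payoffs 0.3, 4.9, 3.5, 5.7 → best response Blitz.
Brand 2 against Light: payoffs 4.6, 2.7, 1 → best response Light.
Brand 2 against Moderate: payoffs 1.4, 2.1, 1.2 → best response Moderate.
Brand 2 against Heavy: payoffs 1.2, 1.8, 5.4 → best response Heavy.
Brand 2 against Blitz: payoffs 2.9, 1.1, 0 → best response Light.
No profile is a mutual best response for all players.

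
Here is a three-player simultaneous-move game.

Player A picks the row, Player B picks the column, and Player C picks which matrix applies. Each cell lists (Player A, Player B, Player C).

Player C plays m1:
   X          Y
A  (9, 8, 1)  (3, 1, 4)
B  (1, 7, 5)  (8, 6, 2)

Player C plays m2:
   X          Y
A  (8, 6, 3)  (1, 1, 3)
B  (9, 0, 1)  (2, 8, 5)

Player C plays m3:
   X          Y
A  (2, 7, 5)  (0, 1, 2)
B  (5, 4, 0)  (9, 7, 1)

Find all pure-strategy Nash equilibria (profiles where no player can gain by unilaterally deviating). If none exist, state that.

(B, Y, m2)

(A, X, m1): Player C can switch to m2 (1 → 3). Not NE.
(A, X, m2): Player A can switch to B (8 → 9). Not NE.
(A, X, m3): Player A can switch to B (2 → 5). Not NE.
(A, Y, m1): Player A can switch to B (3 → 8). Not NE.
(A, Y, m2): Player A can switch to B (1 → 2). Not NE.
(A, Y, m3): Player A can switch to B (0 → 9). Not NE.
(B, X, m1): Player A can switch to A (1 → 9). Not NE.
(B, X, m2): Player B can switch to Y (0 → 8). Not NE.
(B, X, m3): Player B can switch to Y (4 → 7). Not NE.
(B, Y, m1): Player B can switch to X (6 → 7). Not NE.
(B, Y, m2): Player A gets 2, best alternative 1; Player B gets 8, best alternative 0; Player C gets 5, best alternative 2. No profitable deviation — NE.
(B, Y, m3): Player C can switch to m1 (1 → 2). Not NE.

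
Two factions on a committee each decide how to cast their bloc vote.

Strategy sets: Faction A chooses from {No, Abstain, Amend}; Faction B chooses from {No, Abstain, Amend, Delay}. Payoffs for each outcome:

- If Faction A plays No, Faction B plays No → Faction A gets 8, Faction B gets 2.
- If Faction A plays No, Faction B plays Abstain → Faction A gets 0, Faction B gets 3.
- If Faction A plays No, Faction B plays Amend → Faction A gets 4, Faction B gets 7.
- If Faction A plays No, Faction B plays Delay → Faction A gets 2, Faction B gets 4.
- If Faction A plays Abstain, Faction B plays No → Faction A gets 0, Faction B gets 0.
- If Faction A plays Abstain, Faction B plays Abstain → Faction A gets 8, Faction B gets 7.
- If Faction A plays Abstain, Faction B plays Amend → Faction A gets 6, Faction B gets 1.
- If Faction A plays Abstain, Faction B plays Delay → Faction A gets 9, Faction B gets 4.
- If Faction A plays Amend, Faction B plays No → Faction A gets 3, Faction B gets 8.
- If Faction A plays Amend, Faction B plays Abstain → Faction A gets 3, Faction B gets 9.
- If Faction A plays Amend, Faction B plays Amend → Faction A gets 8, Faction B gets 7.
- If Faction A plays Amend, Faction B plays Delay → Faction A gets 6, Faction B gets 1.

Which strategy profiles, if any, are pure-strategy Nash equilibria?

(No, No): Faction B can switch to Abstain (2 → 3). Not NE.
(No, Abstain): Faction A can switch to Abstain (0 → 8). Not NE.
(No, Amend): Faction A can switch to Abstain (4 → 6). Not NE.
(No, Delay): Faction A can switch to Abstain (2 → 9). Not NE.
(Abstain, No): Faction A can switch to No (0 → 8). Not NE.
(Abstain, Abstain): Faction A gets 8, best alternative 3; Faction B gets 7, best alternative 4. No profitable deviation — NE.
(Abstain, Amend): Faction A can switch to Amend (6 → 8). Not NE.
(Abstain, Delay): Faction B can switch to Abstain (4 → 7). Not NE.
(Amend, No): Faction A can switch to No (3 → 8). Not NE.
(Amend, Abstain): Faction A can switch to Abstain (3 → 8). Not NE.
(Amend, Amend): Faction B can switch to No (7 → 8). Not NE.
(The remaining 1 profile has a profitable deviation by the same check.)

The unique pure-strategy Nash equilibrium is (Abstain, Abstain).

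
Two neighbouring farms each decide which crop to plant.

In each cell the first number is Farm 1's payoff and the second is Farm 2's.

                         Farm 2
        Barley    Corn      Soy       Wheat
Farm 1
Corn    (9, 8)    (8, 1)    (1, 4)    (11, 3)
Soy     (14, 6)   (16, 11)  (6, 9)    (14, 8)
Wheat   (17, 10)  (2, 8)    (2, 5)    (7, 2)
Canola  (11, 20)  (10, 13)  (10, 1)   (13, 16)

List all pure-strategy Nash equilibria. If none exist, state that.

Farm 1 against Barley: payoffs 9, 14, 17, 11 → best response Wheat.
Farm 1 against Corn: payoffs 8, 16, 2, 10 → best response Soy.
Farm 1 against Soy: payoffs 1, 6, 2, 10 → best response Canola.
Farm 1 against Wheat: payoffs 11, 14, 7, 13 → best response Soy.
Farm 2 against Corn: payoffs 8, 1, 4, 3 → best response Barley.
Farm 2 against Soy: payoffs 6, 11, 9, 8 → best response Corn.
Farm 2 against Wheat: payoffs 10, 8, 5, 2 → best response Barley.
Farm 2 against Canola: payoffs 20, 13, 1, 16 → best response Barley.
Mutual best responses: (Soy, Corn); (Wheat, Barley).

The pure Nash equilibria are (Soy, Corn), (Wheat, Barley).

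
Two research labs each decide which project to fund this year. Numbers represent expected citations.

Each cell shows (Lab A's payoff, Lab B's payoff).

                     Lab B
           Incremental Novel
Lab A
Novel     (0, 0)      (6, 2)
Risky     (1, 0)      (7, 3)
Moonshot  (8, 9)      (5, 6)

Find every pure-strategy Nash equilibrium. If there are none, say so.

Pure-strategy Nash equilibria: (Risky, Novel), (Moonshot, Incremental)

Lab A against Incremental: payoffs 0, 1, 8 → best response Moonshot.
Lab A against Novel: payoffs 6, 7, 5 → best response Risky.
Lab B against Novel: payoffs 0, 2 → best response Novel.
Lab B against Risky: payoffs 0, 3 → best response Novel.
Lab B against Moonshot: payoffs 9, 6 → best response Incremental.
Mutual best responses: (Risky, Novel); (Moonshot, Incremental).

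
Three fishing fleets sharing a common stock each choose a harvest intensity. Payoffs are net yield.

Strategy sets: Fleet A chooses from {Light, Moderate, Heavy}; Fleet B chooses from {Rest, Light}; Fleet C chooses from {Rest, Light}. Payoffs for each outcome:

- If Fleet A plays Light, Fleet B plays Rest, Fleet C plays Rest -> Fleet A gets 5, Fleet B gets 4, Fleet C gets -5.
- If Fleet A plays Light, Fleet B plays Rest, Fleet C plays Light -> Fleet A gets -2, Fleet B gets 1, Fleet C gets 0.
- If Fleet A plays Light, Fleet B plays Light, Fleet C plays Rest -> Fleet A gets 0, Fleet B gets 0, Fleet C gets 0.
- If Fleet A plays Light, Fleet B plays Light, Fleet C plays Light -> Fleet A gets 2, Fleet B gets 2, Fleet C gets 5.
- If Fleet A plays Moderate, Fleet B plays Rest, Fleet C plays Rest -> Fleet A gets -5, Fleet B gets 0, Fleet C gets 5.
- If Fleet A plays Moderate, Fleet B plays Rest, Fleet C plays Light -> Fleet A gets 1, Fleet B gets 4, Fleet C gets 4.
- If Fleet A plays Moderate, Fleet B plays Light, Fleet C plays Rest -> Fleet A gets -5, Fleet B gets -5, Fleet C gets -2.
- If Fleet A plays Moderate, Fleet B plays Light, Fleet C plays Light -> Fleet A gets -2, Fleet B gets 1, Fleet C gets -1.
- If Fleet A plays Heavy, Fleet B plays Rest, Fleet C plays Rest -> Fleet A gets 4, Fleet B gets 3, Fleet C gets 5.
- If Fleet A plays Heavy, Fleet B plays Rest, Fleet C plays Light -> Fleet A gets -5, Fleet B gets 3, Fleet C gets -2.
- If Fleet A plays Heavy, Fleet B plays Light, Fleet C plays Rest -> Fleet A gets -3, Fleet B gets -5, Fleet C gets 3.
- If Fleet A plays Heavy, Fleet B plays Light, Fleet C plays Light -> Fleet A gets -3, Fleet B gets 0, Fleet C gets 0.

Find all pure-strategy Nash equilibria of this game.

The unique pure-strategy Nash equilibrium is (Light, Light, Light).

(Light, Rest, Rest): Fleet C can switch to Light (-5 → 0). Not NE.
(Light, Rest, Light): Fleet A can switch to Moderate (-2 → 1). Not NE.
(Light, Light, Rest): Fleet B can switch to Rest (0 → 4). Not NE.
(Light, Light, Light): Fleet A gets 2, best alternative -2; Fleet B gets 2, best alternative 1; Fleet C gets 5, best alternative 0. No profitable deviation — NE.
(Moderate, Rest, Rest): Fleet A can switch to Light (-5 → 5). Not NE.
(Moderate, Rest, Light): Fleet C can switch to Rest (4 → 5). Not NE.
(Moderate, Light, Rest): Fleet A can switch to Light (-5 → 0). Not NE.
(The remaining 5 profiles each have a profitable deviation by the same check.)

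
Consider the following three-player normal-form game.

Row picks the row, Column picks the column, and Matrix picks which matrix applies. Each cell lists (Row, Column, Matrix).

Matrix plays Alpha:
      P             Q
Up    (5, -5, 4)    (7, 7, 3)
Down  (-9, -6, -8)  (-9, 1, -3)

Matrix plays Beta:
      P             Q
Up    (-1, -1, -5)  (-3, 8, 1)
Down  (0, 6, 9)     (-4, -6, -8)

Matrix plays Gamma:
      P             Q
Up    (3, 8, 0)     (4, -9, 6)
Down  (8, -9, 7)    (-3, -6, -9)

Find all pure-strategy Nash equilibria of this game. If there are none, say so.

Row against (P, Alpha): payoffs 5, -9 → best response Up.
Row against (P, Beta): payoffs -1, 0 → best response Down.
Row against (P, Gamma): payoffs 3, 8 → best response Down.
Row against (Q, Alpha): payoffs 7, -9 → best response Up.
Row against (Q, Beta): payoffs -3, -4 → best response Up.
Row against (Q, Gamma): payoffs 4, -3 → best response Up.
Column against (Up, Alpha): payoffs -5, 7 → best response Q.
Column against (Up, Beta): payoffs -1, 8 → best response Q.
Column against (Up, Gamma): payoffs 8, -9 → best response P.
Column against (Down, Alpha): payoffs -6, 1 → best response Q.
Column against (Down, Beta): payoffs 6, -6 → best response P.
Column against (Down, Gamma): payoffs -9, -6 → best response Q.
Matrix against (Up, P): payoffs 4, -5, 0 → best response Alpha.
Matrix against (Up, Q): payoffs 3, 1, 6 → best response Gamma.
Matrix against (Down, P): payoffs -8, 9, 7 → best response Beta.
Matrix against (Down, Q): payoffs -3, -8, -9 → best response Alpha.
Mutual best responses: (Down, P, Beta).

(Down, P, Beta)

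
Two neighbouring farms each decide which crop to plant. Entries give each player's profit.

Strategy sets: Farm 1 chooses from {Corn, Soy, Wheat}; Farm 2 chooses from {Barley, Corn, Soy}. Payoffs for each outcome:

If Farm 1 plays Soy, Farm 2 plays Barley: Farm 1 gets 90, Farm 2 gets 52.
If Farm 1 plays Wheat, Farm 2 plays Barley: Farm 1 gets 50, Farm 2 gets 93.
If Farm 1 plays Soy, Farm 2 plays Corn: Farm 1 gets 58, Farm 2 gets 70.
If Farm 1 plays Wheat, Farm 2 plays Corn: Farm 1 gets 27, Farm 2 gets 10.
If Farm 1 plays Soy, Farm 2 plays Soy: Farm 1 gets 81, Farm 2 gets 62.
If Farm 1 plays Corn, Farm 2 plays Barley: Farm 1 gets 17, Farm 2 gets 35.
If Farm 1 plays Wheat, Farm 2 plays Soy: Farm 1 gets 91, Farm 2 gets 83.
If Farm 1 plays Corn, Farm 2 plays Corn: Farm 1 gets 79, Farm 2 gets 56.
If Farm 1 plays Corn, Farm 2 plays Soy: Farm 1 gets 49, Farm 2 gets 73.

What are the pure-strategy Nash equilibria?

Farm 1 against Barley: payoffs 17, 90, 50 → best response Soy.
Farm 1 against Corn: payoffs 79, 58, 27 → best response Corn.
Farm 1 against Soy: payoffs 49, 81, 91 → best response Wheat.
Farm 2 against Corn: payoffs 35, 56, 73 → best response Soy.
Farm 2 against Soy: payoffs 52, 70, 62 → best response Corn.
Farm 2 against Wheat: payoffs 93, 10, 83 → best response Barley.
No profile is a mutual best response for all players.

No pure-strategy Nash equilibrium.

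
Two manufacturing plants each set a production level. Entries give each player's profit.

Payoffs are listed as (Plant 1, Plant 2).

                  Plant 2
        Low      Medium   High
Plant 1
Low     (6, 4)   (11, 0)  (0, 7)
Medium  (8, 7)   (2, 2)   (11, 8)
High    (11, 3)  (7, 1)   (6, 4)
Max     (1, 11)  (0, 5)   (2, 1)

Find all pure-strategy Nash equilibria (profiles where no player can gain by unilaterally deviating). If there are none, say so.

The unique pure-strategy Nash equilibrium is (Medium, High).

Plant 1 against Low: payoffs 6, 8, 11, 1 → best response High.
Plant 1 against Medium: payoffs 11, 2, 7, 0 → best response Low.
Plant 1 against High: payoffs 0, 11, 6, 2 → best response Medium.
Plant 2 against Low: payoffs 4, 0, 7 → best response High.
Plant 2 against Medium: payoffs 7, 2, 8 → best response High.
Plant 2 against High: payoffs 3, 1, 4 → best response High.
Plant 2 against Max: payoffs 11, 5, 1 → best response Low.
Mutual best responses: (Medium, High).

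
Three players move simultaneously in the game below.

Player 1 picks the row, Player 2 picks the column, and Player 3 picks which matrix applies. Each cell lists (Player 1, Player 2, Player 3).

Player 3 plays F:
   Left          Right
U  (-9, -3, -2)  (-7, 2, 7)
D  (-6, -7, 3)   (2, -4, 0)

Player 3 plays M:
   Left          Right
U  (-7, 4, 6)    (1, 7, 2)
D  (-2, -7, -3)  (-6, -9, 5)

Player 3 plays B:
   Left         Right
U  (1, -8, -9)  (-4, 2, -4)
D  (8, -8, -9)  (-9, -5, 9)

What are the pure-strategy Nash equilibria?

No pure-strategy Nash equilibrium.

(U, Left, F): Player 1 can switch to D (-9 → -6). Not NE.
(U, Left, M): Player 1 can switch to D (-7 → -2). Not NE.
(U, Left, B): Player 1 can switch to D (1 → 8). Not NE.
(U, Right, F): Player 1 can switch to D (-7 → 2). Not NE.
(U, Right, M): Player 3 can switch to F (2 → 7). Not NE.
(U, Right, B): Player 3 can switch to F (-4 → 7). Not NE.
(The remaining 6 profiles each have a profitable deviation by the same check.)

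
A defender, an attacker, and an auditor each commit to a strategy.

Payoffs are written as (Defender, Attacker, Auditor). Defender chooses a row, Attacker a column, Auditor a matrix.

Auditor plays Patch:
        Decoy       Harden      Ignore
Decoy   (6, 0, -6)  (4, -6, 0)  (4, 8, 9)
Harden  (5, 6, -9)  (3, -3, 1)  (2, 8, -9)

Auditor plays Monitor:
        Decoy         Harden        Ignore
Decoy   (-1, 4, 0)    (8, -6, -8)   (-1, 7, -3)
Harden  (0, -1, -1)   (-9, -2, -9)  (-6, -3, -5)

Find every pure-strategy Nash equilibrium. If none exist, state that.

Defender against (Decoy, Patch): payoffs 6, 5 → best response Decoy.
Defender against (Decoy, Monitor): payoffs -1, 0 → best response Harden.
Defender against (Harden, Patch): payoffs 4, 3 → best response Decoy.
Defender against (Harden, Monitor): payoffs 8, -9 → best response Decoy.
Defender against (Ignore, Patch): payoffs 4, 2 → best response Decoy.
Defender against (Ignore, Monitor): payoffs -1, -6 → best response Decoy.
Attacker against (Decoy, Patch): payoffs 0, -6, 8 → best response Ignore.
Attacker against (Decoy, Monitor): payoffs 4, -6, 7 → best response Ignore.
Attacker against (Harden, Patch): payoffs 6, -3, 8 → best response Ignore.
Attacker against (Harden, Monitor): payoffs -1, -2, -3 → best response Decoy.
Auditor against (Decoy, Decoy): payoffs -6, 0 → best response Monitor.
Auditor against (Decoy, Harden): payoffs 0, -8 → best response Patch.
Auditor against (Decoy, Ignore): payoffs 9, -3 → best response Patch.
Auditor against (Harden, Decoy): payoffs -9, -1 → best response Monitor.
Auditor against (Harden, Harden): payoffs 1, -9 → best response Patch.
Auditor against (Harden, Ignore): payoffs -9, -5 → best response Monitor.
Mutual best responses: (Decoy, Ignore, Patch); (Harden, Decoy, Monitor).

Pure-strategy Nash equilibria: (Decoy, Ignore, Patch); (Harden, Decoy, Monitor)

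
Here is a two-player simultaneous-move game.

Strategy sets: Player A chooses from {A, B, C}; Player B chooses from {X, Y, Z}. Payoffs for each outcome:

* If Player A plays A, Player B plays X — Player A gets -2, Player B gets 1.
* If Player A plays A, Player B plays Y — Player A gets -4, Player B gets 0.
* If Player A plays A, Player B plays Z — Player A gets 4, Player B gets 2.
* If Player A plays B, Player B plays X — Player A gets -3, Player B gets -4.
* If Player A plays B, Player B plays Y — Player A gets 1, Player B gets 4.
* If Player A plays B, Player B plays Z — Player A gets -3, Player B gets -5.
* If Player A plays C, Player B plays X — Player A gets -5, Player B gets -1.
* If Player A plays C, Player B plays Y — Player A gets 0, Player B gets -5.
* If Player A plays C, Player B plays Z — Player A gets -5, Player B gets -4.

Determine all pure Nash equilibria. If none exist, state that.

(A, X): Player B can switch to Z (1 → 2). Not NE.
(A, Y): Player A can switch to B (-4 → 1). Not NE.
(A, Z): Player A gets 4, best alternative -3; Player B gets 2, best alternative 1. No profitable deviation — NE.
(B, X): Player A can switch to A (-3 → -2). Not NE.
(B, Y): Player A gets 1, best alternative 0; Player B gets 4, best alternative -4. No profitable deviation — NE.
(B, Z): Player A can switch to A (-3 → 4). Not NE.
(C, X): Player A can switch to A (-5 → -2). Not NE.
(C, Y): Player A can switch to B (0 → 1). Not NE.
(The remaining 1 profile has a profitable deviation by the same check.)

The pure Nash equilibria are (A, Z); (B, Y).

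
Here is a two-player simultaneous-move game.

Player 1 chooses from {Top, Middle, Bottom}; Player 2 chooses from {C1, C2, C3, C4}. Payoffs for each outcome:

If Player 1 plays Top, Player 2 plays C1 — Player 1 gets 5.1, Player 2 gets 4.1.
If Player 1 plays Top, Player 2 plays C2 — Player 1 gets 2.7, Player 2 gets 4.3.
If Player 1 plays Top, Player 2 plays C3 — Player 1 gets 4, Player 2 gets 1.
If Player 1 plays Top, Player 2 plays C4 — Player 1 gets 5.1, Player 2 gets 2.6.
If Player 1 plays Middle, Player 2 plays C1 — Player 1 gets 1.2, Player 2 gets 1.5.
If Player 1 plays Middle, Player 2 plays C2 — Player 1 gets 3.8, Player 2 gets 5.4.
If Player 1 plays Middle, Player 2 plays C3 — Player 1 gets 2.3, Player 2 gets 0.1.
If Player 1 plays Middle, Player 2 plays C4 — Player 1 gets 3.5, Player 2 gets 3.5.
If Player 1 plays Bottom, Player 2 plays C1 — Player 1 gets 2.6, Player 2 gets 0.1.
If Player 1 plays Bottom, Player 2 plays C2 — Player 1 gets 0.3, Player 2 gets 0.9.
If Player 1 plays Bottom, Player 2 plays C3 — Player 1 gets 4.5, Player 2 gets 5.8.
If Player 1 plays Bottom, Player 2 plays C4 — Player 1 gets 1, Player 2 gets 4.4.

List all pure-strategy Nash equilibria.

The pure Nash equilibria are (Middle, C2); (Bottom, C3).

(Top, C1): Player 2 can switch to C2 (4.1 → 4.3). Not NE.
(Top, C2): Player 1 can switch to Middle (2.7 → 3.8). Not NE.
(Top, C3): Player 1 can switch to Bottom (4 → 4.5). Not NE.
(Top, C4): Player 2 can switch to C1 (2.6 → 4.1). Not NE.
(Middle, C1): Player 1 can switch to Top (1.2 → 5.1). Not NE.
(Middle, C2): Player 1 gets 3.8, best alternative 2.7; Player 2 gets 5.4, best alternative 3.5. No profitable deviation — NE.
(Middle, C3): Player 1 can switch to Top (2.3 → 4). Not NE.
(Middle, C4): Player 1 can switch to Top (3.5 → 5.1). Not NE.
(Bottom, C1): Player 1 can switch to Top (2.6 → 5.1). Not NE.
(Bottom, C3): Player 1 gets 4.5, best alternative 4; Player 2 gets 5.8, best alternative 4.4. No profitable deviation — NE.
(The remaining 2 profiles each have a profitable deviation by the same check.)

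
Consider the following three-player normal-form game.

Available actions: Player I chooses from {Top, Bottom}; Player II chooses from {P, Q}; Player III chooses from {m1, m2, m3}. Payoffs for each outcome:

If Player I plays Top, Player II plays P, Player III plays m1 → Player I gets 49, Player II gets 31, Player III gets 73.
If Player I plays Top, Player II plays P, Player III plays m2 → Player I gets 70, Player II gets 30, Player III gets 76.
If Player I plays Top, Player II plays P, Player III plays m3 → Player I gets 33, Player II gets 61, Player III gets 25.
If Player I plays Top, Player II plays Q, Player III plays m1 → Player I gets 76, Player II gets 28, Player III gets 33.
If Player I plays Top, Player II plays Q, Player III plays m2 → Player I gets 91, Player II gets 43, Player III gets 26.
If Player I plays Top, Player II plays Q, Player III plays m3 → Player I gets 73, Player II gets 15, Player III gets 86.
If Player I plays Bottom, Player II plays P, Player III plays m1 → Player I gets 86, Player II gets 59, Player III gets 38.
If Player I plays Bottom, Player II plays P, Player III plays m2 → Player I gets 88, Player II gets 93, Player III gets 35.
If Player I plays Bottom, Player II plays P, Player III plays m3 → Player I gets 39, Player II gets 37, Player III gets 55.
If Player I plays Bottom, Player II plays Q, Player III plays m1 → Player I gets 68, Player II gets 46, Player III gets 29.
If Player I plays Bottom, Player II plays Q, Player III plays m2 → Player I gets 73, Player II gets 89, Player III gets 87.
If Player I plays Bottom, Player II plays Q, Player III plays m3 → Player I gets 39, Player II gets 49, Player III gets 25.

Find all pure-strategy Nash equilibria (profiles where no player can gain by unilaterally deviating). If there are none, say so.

(Top, P, m1): Player I can switch to Bottom (49 → 86). Not NE.
(Top, P, m2): Player I can switch to Bottom (70 → 88). Not NE.
(Top, P, m3): Player I can switch to Bottom (33 → 39). Not NE.
(Top, Q, m1): Player II can switch to P (28 → 31). Not NE.
(Top, Q, m2): Player III can switch to m1 (26 → 33). Not NE.
(Top, Q, m3): Player II can switch to P (15 → 61). Not NE.
(Bottom, P, m1): Player III can switch to m3 (38 → 55). Not NE.
(Bottom, P, m2): Player III can switch to m1 (35 → 38). Not NE.
(The remaining 4 profiles each have a profitable deviation by the same check.)

There is no pure-strategy Nash equilibrium.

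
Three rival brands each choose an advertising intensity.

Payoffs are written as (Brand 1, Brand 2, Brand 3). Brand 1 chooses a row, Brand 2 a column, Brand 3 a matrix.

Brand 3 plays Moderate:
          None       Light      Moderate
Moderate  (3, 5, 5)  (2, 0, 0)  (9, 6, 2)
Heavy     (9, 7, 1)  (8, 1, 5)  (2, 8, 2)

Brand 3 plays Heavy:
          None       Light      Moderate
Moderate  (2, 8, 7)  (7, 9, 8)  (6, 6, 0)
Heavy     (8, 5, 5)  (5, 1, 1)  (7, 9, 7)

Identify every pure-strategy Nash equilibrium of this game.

The pure Nash equilibria are (Moderate, Light, Heavy), (Moderate, Moderate, Moderate), (Heavy, Moderate, Heavy).

Brand 1 against (None, Moderate): payoffs 3, 9 → best response Heavy.
Brand 1 against (None, Heavy): payoffs 2, 8 → best response Heavy.
Brand 1 against (Light, Moderate): payoffs 2, 8 → best response Heavy.
Brand 1 against (Light, Heavy): payoffs 7, 5 → best response Moderate.
Brand 1 against (Moderate, Moderate): payoffs 9, 2 → best response Moderate.
Brand 1 against (Moderate, Heavy): payoffs 6, 7 → best response Heavy.
Brand 2 against (Moderate, Moderate): payoffs 5, 0, 6 → best response Moderate.
Brand 2 against (Moderate, Heavy): payoffs 8, 9, 6 → best response Light.
Brand 2 against (Heavy, Moderate): payoffs 7, 1, 8 → best response Moderate.
Brand 2 against (Heavy, Heavy): payoffs 5, 1, 9 → best response Moderate.
Brand 3 against (Moderate, None): payoffs 5, 7 → best response Heavy.
Brand 3 against (Moderate, Light): payoffs 0, 8 → best response Heavy.
Brand 3 against (Moderate, Moderate): payoffs 2, 0 → best response Moderate.
Brand 3 against (Heavy, None): payoffs 1, 5 → best response Heavy.
Brand 3 against (Heavy, Light): payoffs 5, 1 → best response Moderate.
Brand 3 against (Heavy, Moderate): payoffs 2, 7 → best response Heavy.
Mutual best responses: (Moderate, Light, Heavy); (Moderate, Moderate, Moderate); (Heavy, Moderate, Heavy).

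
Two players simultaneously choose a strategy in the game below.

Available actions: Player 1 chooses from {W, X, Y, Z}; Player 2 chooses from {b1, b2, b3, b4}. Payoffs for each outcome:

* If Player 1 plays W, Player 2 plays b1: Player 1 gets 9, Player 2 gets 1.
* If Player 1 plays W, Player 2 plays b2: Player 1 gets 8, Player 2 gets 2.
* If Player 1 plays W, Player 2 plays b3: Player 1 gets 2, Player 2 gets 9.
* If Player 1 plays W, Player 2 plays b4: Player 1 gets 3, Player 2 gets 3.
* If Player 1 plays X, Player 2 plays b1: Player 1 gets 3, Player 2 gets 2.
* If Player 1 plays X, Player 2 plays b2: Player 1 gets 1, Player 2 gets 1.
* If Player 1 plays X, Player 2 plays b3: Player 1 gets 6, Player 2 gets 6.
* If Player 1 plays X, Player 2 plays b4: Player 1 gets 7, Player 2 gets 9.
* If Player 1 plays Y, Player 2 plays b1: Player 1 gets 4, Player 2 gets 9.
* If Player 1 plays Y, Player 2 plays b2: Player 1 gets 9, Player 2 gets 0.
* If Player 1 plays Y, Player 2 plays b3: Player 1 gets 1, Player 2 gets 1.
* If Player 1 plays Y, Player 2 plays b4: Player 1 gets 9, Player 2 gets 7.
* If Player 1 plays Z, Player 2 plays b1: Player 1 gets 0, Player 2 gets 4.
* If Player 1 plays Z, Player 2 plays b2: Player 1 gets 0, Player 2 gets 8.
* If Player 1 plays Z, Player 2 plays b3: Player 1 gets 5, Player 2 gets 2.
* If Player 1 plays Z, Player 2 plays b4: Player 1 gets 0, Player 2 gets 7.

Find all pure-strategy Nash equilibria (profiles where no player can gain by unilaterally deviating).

There is no pure-strategy Nash equilibrium.

For each player, find the best response to each opponent profile; mutual best responses are the pure NE.
Player 1 against b1: payoffs 9, 3, 4, 0 → best response W.
Player 1 against b2: payoffs 8, 1, 9, 0 → best response Y.
Player 1 against b3: payoffs 2, 6, 1, 5 → best response X.
Player 1 against b4: payoffs 3, 7, 9, 0 → best response Y.
Player 2 against W: payoffs 1, 2, 9, 3 → best response b3.
Player 2 against X: payoffs 2, 1, 6, 9 → best response b4.
Player 2 against Y: payoffs 9, 0, 1, 7 → best response b1.
Player 2 against Z: payoffs 4, 8, 2, 7 → best response b2.
No profile is a mutual best response for all players.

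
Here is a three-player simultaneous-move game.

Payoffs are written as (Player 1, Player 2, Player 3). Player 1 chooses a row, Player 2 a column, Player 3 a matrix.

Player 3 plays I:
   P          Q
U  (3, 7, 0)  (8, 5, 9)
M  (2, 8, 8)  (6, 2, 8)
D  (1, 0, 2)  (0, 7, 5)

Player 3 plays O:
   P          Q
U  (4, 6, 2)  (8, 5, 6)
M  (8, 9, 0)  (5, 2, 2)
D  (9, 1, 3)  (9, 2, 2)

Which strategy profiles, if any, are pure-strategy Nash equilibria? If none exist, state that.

This game has no pure Nash equilibrium.

(U, P, I): Player 3 can switch to O (0 → 2). Not NE.
(U, P, O): Player 1 can switch to M (4 → 8). Not NE.
(U, Q, I): Player 2 can switch to P (5 → 7). Not NE.
(U, Q, O): Player 1 can switch to D (8 → 9). Not NE.
(M, P, I): Player 1 can switch to U (2 → 3). Not NE.
(M, P, O): Player 1 can switch to D (8 → 9). Not NE.
(M, Q, I): Player 1 can switch to U (6 → 8). Not NE.
(M, Q, O): Player 1 can switch to U (5 → 8). Not NE.
(D, P, I): Player 1 can switch to U (1 → 3). Not NE.
(D, P, O): Player 2 can switch to Q (1 → 2). Not NE.
(D, Q, I): Player 1 can switch to U (0 → 8). Not NE.
(D, Q, O): Player 3 can switch to I (2 → 5). Not NE.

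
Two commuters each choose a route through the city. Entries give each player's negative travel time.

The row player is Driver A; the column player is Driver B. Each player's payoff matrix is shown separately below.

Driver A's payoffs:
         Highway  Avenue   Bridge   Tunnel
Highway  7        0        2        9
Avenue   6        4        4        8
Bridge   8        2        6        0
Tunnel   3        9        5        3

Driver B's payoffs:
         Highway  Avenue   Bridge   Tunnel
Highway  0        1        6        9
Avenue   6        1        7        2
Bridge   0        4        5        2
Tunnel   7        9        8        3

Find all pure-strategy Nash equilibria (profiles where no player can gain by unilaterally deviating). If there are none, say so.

Pure-strategy Nash equilibria: (Highway, Tunnel); (Bridge, Bridge); (Tunnel, Avenue)

For each player, find the best response to each opponent profile; mutual best responses are the pure NE.
Driver A against Highway: payoffs 7, 6, 8, 3 → best response Bridge.
Driver A against Avenue: payoffs 0, 4, 2, 9 → best response Tunnel.
Driver A against Bridge: payoffs 2, 4, 6, 5 → best response Bridge.
Driver A against Tunnel: payoffs 9, 8, 0, 3 → best response Highway.
Driver B against Highway: payoffs 0, 1, 6, 9 → best response Tunnel.
Driver B against Avenue: payoffs 6, 1, 7, 2 → best response Bridge.
Driver B against Bridge: payoffs 0, 4, 5, 2 → best response Bridge.
Driver B against Tunnel: payoffs 7, 9, 8, 3 → best response Avenue.
Mutual best responses: (Highway, Tunnel); (Bridge, Bridge); (Tunnel, Avenue).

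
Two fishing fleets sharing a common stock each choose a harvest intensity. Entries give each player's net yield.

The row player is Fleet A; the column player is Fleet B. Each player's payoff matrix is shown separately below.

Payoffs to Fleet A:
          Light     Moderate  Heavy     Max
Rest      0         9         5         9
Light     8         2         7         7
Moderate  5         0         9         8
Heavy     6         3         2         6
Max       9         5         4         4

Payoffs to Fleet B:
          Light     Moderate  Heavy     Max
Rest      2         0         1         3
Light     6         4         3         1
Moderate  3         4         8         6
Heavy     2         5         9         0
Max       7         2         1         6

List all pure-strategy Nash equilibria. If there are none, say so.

(Rest, Max); (Moderate, Heavy); (Max, Light)

For each player, find the best response to each opponent profile; mutual best responses are the pure NE.
Fleet A against Light: payoffs 0, 8, 5, 6, 9 → best response Max.
Fleet A against Moderate: payoffs 9, 2, 0, 3, 5 → best response Rest.
Fleet A against Heavy: payoffs 5, 7, 9, 2, 4 → best response Moderate.
Fleet A against Max: payoffs 9, 7, 8, 6, 4 → best response Rest.
Fleet B against Rest: payoffs 2, 0, 1, 3 → best response Max.
Fleet B against Light: payoffs 6, 4, 3, 1 → best response Light.
Fleet B against Moderate: payoffs 3, 4, 8, 6 → best response Heavy.
Fleet B against Heavy: payoffs 2, 5, 9, 0 → best response Heavy.
Fleet B against Max: payoffs 7, 2, 1, 6 → best response Light.
Mutual best responses: (Rest, Max); (Moderate, Heavy); (Max, Light).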